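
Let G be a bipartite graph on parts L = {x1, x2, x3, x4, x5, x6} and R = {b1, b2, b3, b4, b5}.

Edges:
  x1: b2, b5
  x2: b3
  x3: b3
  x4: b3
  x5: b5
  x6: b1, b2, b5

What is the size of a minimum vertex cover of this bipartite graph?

4

A maximum matching has 4 edges (e.g. x1–b2, x2–b3, x5–b5, x6–b1).
By König's theorem the minimum vertex cover has the same size. One such cover is {x1, x5, x6, b3}.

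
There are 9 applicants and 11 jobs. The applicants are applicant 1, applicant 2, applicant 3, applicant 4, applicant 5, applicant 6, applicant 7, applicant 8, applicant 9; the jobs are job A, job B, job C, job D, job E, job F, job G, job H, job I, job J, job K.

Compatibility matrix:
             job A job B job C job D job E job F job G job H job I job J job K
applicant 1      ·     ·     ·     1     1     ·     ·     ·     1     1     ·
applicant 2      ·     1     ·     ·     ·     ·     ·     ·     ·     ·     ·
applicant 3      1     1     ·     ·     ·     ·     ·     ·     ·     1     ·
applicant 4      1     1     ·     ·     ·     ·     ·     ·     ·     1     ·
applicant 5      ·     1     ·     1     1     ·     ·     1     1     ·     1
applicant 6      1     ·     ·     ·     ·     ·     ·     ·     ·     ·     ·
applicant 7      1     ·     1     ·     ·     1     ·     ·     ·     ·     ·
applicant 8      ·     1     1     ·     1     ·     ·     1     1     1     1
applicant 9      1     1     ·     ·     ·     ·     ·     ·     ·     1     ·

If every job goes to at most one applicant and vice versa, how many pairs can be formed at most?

7

For example, pair applicant 1-job I, applicant 2-job B, applicant 3-job J, applicant 4-job A, applicant 5-job D, applicant 7-job F, applicant 8-job K.
The set {applicant 2, applicant 3, applicant 4, applicant 6, applicant 9} has only 3 neighbours ({job A, job B, job J}), so by Hall's theorem at most 7 of the 9 applicants can be matched.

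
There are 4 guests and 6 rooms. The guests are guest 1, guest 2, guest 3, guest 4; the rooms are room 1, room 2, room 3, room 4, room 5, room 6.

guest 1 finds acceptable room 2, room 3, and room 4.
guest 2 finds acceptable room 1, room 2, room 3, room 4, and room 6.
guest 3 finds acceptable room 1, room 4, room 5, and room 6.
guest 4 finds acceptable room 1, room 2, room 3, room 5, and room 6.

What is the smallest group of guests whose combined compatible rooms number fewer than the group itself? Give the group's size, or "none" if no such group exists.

A matching saturating every guest exists, for instance guest 1→room 3, guest 2→room 2, guest 3→room 4, guest 4→room 5.
By Hall's marriage theorem, this means |N(S)| ≥ |S| for every subset S, so no violating subset exists.

none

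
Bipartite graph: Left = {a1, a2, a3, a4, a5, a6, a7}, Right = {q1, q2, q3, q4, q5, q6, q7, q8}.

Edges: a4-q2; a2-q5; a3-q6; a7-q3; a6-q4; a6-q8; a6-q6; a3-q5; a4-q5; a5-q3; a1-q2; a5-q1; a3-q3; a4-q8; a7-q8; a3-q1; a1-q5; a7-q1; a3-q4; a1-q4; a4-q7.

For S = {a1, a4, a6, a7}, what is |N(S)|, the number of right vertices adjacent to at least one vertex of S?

8

The union of neighbours of {a1, a4, a6, a7} is {q1, q2, q3, q4, q5, q6, q7, q8}, which has 8 elements.
Since |N(S)| = 8 ≥ |S| = 4, Hall's condition holds for this subset.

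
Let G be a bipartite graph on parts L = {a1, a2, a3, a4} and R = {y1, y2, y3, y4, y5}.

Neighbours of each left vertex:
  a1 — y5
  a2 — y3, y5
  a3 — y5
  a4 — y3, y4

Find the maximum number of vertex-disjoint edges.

3

A valid assignment of size 3: a1→y5, a2→y3, a4→y4.
The set {a1, a3} has only 1 neighbour ({y5}), so by Hall's theorem at most 3 of the 4 left vertices can be matched.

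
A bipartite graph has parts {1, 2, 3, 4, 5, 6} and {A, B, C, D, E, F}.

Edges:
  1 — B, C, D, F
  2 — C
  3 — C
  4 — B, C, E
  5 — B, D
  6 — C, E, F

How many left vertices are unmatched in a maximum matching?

One maximum matching: 1-F, 2-C, 4-B, 5-D, 6-E.
The set {2, 3} has only 1 neighbour ({C}), so by Hall's theorem at most 5 of the 6 left vertices can be matched.
That matches 5 of the 6, leaving 1 unmatched; no matching can do better.

1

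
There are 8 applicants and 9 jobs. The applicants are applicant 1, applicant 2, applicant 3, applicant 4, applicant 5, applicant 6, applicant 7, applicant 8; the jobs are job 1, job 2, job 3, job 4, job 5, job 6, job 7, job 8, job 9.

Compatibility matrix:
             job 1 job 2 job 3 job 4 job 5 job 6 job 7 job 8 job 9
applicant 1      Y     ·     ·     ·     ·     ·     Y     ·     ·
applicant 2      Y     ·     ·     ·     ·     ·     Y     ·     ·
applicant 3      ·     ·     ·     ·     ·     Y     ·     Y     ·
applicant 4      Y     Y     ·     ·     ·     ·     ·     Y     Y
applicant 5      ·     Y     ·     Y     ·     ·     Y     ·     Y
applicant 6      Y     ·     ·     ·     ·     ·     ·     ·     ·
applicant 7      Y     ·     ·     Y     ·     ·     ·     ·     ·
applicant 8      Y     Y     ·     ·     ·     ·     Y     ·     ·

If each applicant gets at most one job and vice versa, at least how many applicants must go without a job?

A valid assignment of size 7: applicant 1-job 7, applicant 2-job 1, applicant 3-job 6, applicant 4-job 8, applicant 5-job 9, applicant 7-job 4, applicant 8-job 2.
The set {applicant 1, applicant 2, applicant 6} has only 2 neighbours ({job 1, job 7}), so by Hall's theorem at most 7 of the 8 applicants can be matched.
That matches 7 of the 8, leaving 1 unmatched; no matching can do better.

1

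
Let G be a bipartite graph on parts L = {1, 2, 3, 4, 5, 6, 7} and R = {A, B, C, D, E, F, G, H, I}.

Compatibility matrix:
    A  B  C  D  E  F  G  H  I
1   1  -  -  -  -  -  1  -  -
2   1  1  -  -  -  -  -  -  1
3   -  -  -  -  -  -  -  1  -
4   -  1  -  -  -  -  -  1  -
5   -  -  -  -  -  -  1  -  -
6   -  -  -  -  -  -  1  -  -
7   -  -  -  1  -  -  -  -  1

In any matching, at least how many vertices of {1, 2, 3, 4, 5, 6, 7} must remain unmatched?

1

A valid assignment of size 6: 1→A, 2→I, 3→H, 4→B, 5→G, 7→D.
The set {5, 6} has only 1 neighbour ({G}), so by Hall's theorem at most 6 of the 7 left vertices can be matched.
That matches 6 of the 7, leaving 1 unmatched; no matching can do better.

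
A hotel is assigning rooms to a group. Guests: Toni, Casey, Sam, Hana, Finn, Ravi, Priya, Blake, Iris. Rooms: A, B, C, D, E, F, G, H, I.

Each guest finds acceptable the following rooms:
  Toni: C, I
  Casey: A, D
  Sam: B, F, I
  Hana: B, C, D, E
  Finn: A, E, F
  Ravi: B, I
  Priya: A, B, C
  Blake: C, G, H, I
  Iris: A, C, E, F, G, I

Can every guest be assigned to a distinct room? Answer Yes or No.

One maximum matching: Toni→C, Casey→A, Sam→F, Hana→D, Finn→E, Ravi→I, Priya→B, Blake→H, Iris→G.
Every guest is matched, so this is a perfect matching.

Yes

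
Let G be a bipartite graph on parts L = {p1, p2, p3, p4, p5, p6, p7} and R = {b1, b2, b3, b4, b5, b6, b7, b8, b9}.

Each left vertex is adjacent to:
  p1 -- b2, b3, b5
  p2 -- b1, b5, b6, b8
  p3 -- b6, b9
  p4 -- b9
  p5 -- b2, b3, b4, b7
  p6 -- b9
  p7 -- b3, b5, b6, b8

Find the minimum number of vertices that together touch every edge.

A maximum matching has 6 edges (e.g. p1–b2, p2–b5, p3–b6, p4–b9, p5–b7, p7–b3).
By König's theorem the minimum vertex cover has the same size. One such cover is {p1, p2, p3, p5, p7, b9}.

6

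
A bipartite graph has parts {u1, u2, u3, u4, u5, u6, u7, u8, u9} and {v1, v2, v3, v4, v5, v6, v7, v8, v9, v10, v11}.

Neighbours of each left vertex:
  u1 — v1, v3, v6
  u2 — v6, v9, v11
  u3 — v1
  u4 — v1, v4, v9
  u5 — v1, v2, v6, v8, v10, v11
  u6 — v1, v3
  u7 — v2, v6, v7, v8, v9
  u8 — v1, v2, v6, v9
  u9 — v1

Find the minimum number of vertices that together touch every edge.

{u1, u2, u4, u5, u6, u7, u8, v1} is a vertex cover of size 8: every edge has an endpoint in this set.
No smaller cover exists because u1–v6, u2–v11, u3–v1, u4–v4, u5–v10, u6–v3, u7–v9, u8–v2 is a matching of size 8, and a cover must include an endpoint of each of these disjoint edges (König's theorem).

8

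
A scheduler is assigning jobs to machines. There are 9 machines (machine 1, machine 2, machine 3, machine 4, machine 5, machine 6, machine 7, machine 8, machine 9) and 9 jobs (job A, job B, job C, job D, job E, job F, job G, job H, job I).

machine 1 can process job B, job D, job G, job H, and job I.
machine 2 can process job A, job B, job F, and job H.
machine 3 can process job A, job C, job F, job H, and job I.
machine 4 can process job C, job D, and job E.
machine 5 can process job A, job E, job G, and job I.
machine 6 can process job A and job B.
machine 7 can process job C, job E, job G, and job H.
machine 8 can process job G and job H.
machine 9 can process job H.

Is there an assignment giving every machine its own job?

Yes

One maximum matching: machine 1-job B, machine 2-job F, machine 3-job C, machine 4-job D, machine 5-job I, machine 6-job A, machine 7-job E, machine 8-job G, machine 9-job H.
Every machine is matched, so this is a perfect matching.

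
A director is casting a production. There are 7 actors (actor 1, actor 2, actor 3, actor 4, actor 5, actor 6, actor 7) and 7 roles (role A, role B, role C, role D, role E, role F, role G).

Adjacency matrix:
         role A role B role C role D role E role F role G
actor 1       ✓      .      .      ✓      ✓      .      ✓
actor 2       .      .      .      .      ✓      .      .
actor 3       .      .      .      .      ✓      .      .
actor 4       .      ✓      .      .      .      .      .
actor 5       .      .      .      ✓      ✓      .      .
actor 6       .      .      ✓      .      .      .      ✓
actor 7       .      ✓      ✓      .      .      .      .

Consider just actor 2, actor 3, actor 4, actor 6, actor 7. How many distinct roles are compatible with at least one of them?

The union of neighbours of {actor 2, actor 3, actor 4, actor 6, actor 7} is {role B, role C, role E, role G}, which has 4 elements.
Since |N(S)| = 4 < |S| = 5, Hall's condition fails for this subset.

4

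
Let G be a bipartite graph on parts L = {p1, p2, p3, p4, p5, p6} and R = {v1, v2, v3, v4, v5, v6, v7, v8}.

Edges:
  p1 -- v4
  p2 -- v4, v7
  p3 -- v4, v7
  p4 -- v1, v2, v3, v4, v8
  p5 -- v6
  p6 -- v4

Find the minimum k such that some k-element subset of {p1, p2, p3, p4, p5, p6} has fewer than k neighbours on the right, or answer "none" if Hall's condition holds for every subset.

Take S = {p1, p6}. Its neighbourhood is {v4}, so |N(S)| = 1 < |S| = 2.
No single vertex violates Hall's condition since each has at least one neighbour, so 2 is the minimum.

2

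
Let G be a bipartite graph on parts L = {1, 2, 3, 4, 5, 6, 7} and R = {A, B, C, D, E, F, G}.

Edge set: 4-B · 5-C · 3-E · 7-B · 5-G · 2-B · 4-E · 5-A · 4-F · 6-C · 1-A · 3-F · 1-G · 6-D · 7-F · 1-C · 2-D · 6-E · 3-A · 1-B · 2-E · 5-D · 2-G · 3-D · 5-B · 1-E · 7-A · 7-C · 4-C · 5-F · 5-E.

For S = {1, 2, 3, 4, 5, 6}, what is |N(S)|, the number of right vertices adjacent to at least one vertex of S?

The union of neighbours of {1, 2, 3, 4, 5, 6} is {A, B, C, D, E, F, G}, which has 7 elements.
Since |N(S)| = 7 ≥ |S| = 6, Hall's condition holds for this subset.

7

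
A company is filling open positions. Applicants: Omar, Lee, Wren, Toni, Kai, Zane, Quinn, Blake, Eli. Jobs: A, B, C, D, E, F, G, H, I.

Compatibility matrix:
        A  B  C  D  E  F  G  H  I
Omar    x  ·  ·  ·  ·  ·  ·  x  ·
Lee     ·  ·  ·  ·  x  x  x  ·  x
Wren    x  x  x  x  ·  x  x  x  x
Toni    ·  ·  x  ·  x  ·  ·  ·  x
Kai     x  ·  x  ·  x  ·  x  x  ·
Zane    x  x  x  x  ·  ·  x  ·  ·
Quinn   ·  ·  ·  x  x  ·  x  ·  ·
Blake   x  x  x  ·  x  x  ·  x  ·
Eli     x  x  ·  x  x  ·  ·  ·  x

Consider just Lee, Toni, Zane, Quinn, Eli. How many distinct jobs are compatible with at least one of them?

The union of neighbours of {Lee, Toni, Zane, Quinn, Eli} is {A, B, C, D, E, F, G, I}, which has 8 elements.
Since |N(S)| = 8 ≥ |S| = 5, Hall's condition holds for this subset.

8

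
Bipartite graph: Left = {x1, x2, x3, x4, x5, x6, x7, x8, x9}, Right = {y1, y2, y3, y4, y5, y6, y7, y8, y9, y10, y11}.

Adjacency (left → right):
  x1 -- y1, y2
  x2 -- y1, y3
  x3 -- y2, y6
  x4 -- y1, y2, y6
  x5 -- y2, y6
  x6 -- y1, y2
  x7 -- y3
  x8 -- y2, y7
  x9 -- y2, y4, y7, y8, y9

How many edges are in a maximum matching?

For example, pair x1-y2, x2-y3, x3-y6, x4-y1, x8-y7, x9-y4.
The set {x1, x2, x3, x4, x5, x6, x7} has only 4 neighbours ({y1, y2, y3, y6}), so by Hall's theorem at most 6 of the 9 left vertices can be matched.

6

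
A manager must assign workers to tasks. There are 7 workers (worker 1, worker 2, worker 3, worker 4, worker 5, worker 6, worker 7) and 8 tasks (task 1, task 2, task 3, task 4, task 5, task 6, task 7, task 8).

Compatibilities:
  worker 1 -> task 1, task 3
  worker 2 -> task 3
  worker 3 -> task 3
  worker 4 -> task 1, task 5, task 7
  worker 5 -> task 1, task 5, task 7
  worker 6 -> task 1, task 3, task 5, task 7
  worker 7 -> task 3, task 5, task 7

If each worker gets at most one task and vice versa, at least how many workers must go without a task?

3

One maximum matching: worker 1–task 1, worker 2–task 3, worker 4–task 5, worker 5–task 7.
The set {worker 1, worker 2, worker 3, worker 4, worker 5, worker 6, worker 7} has only 4 neighbours ({task 1, task 3, task 5, task 7}), so by Hall's theorem at most 4 of the 7 workers can be matched.
That matches 4 of the 7, leaving 3 unmatched; no matching can do better.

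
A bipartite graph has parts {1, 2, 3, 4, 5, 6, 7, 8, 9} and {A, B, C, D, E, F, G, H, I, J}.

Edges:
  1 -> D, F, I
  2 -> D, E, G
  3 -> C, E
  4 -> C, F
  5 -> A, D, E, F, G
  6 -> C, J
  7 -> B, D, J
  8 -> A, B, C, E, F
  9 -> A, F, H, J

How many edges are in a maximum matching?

9

For example, pair 1–D, 2–E, 3–C, 4–F, 5–G, 6–J, 7–B, 8–A, 9–H.
All 9 left vertices are matched, so no larger matching exists.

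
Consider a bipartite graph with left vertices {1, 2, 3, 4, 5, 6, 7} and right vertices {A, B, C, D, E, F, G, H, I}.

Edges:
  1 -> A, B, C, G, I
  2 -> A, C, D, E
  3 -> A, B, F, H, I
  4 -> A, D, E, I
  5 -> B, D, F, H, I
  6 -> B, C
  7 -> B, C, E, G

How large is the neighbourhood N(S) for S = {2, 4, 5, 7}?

9

The union of neighbours of {2, 4, 5, 7} is {A, B, C, D, E, F, G, H, I}, which has 9 elements.
Since |N(S)| = 9 ≥ |S| = 4, Hall's condition holds for this subset.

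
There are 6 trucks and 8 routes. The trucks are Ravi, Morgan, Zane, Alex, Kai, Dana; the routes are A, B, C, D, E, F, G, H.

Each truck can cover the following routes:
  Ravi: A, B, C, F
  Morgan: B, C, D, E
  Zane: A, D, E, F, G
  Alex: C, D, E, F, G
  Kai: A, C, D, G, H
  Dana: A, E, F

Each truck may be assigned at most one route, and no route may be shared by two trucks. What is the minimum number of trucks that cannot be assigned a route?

For example, pair Ravi→B, Morgan→C, Zane→F, Alex→G, Kai→A, Dana→E.
All 6 trucks are matched, so no larger matching exists.
That matches 6 of the 6, leaving 0 unmatched; no matching can do better.

0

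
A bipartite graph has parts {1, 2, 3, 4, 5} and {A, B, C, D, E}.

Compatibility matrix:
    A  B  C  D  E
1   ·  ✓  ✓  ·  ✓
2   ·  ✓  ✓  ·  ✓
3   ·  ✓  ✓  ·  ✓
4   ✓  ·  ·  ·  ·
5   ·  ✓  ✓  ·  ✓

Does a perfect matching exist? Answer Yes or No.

No

The set {1, 2, 3, 5} has only 3 neighbours ({B, C, E}), so by Hall's theorem at most 4 of the 5 left vertices can be matched.
Hence no matching covers every left vertex.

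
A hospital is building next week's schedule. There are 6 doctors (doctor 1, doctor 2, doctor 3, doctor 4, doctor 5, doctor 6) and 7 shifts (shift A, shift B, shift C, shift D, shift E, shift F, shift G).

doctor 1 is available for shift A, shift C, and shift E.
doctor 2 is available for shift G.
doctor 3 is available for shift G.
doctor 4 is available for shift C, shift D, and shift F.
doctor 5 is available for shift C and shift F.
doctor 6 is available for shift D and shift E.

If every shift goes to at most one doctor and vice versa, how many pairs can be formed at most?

For example, pair doctor 1–shift A, doctor 2–shift G, doctor 4–shift D, doctor 5–shift F, doctor 6–shift E.
The set {doctor 2, doctor 3} has only 1 neighbour ({shift G}), so by Hall's theorem at most 5 of the 6 doctors can be matched.

5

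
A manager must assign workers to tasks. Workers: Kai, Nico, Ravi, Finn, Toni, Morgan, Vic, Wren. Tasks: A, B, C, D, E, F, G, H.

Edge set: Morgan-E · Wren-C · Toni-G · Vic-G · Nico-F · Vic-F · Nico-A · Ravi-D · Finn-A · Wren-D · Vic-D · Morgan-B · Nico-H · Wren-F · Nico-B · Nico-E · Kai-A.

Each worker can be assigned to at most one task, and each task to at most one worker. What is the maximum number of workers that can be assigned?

One maximum matching: Kai→A, Nico→E, Ravi→D, Toni→G, Morgan→B, Vic→F, Wren→C.
The set {Kai, Finn} has only 1 neighbour ({A}), so by Hall's theorem at most 7 of the 8 workers can be matched.

7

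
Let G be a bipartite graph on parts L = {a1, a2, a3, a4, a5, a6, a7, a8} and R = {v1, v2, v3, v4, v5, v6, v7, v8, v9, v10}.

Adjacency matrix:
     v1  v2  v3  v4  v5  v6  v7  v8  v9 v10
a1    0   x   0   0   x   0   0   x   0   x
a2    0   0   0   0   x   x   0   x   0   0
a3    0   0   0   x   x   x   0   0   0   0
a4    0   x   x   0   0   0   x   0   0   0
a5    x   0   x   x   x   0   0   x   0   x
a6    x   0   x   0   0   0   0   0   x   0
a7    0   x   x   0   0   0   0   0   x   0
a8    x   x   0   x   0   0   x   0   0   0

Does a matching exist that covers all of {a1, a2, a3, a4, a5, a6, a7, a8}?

A valid assignment of size 8: a1-v8, a2-v6, a3-v4, a4-v7, a5-v10, a6-v1, a7-v3, a8-v2.
Every left vertex is matched, so this matching saturates all of them.

Yes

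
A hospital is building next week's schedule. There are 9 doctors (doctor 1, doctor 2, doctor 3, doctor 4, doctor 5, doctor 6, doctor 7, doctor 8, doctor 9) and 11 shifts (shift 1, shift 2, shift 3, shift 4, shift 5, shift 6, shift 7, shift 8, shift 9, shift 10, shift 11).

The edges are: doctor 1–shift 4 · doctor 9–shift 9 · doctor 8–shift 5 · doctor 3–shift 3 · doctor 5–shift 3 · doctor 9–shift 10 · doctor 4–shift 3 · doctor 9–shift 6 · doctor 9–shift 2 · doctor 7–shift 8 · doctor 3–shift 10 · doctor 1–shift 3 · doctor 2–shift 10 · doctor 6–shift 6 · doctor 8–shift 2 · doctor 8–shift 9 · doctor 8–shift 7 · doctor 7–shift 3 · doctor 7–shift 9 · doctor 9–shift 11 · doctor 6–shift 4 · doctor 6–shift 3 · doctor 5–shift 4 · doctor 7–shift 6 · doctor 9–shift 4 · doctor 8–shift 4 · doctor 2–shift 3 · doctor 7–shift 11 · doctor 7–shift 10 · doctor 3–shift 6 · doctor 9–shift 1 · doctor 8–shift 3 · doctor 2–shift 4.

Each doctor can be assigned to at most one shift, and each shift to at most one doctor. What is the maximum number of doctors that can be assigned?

7

A valid assignment of size 7: doctor 1–shift 4, doctor 2–shift 10, doctor 3–shift 6, doctor 4–shift 3, doctor 7–shift 8, doctor 8–shift 5, doctor 9–shift 11.
The set {doctor 1, doctor 2, doctor 3, doctor 4, doctor 5, doctor 6} has only 4 neighbours ({shift 10, shift 3, shift 4, shift 6}), so by Hall's theorem at most 7 of the 9 doctors can be matched.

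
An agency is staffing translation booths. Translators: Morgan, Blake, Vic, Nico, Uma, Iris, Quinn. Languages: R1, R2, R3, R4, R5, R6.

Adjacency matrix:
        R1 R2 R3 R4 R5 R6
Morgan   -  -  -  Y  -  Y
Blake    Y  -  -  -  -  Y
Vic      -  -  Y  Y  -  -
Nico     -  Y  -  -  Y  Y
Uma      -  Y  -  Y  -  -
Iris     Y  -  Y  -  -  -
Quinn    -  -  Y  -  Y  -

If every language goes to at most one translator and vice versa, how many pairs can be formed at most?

One maximum matching: Morgan→R6, Blake→R1, Vic→R4, Nico→R5, Uma→R2, Iris→R3.
The set {Morgan, Blake, Vic, Nico, Uma, Iris, Quinn} has only 6 neighbours ({R1, R2, R3, R4, R5, R6}), so by Hall's theorem at most 6 of the 7 translators can be matched.

6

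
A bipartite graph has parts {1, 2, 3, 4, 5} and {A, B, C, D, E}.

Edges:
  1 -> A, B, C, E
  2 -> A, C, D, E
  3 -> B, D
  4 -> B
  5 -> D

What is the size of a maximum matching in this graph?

For example, pair 1→E, 2→C, 3→D, 4→B.
The set {3, 4, 5} has only 2 neighbours ({B, D}), so by Hall's theorem at most 4 of the 5 left vertices can be matched.

4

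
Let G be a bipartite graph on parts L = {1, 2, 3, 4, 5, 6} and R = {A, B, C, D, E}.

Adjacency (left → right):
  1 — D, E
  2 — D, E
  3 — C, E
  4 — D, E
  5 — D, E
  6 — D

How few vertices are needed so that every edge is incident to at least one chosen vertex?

The 3 edges 1–D, 2–E, 3–C form a matching, so any vertex cover needs at least 3 vertices (one per matched edge).
Conversely {3, D, E} meets every edge and has exactly 3 vertices, so 3 is optimal.

3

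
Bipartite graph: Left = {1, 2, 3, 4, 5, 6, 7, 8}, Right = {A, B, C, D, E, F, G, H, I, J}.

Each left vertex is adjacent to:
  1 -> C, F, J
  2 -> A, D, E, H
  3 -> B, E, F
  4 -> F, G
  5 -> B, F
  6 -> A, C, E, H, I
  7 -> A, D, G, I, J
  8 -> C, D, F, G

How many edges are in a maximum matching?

A valid assignment of size 8: 1–C, 2–D, 3–E, 4–G, 5–B, 6–A, 7–J, 8–F.
All 8 left vertices are matched, so no larger matching exists.

8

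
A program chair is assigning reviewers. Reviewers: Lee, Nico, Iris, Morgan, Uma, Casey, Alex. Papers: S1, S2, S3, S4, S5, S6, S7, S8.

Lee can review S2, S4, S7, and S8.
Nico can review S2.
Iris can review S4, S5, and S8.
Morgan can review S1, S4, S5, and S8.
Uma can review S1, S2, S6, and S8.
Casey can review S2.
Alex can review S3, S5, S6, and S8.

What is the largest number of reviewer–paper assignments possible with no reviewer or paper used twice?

A valid assignment of size 6: Lee→S7, Nico→S2, Iris→S5, Morgan→S4, Uma→S6, Alex→S8.
The set {Nico, Casey} has only 1 neighbour ({S2}), so by Hall's theorem at most 6 of the 7 reviewers can be matched.

6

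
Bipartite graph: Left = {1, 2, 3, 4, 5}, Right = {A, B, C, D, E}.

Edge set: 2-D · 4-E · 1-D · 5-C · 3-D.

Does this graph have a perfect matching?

The set {1, 2, 3} has only 1 neighbour ({D}), so by Hall's theorem at most 3 of the 5 left vertices can be matched.
Hence no matching covers every left vertex.

No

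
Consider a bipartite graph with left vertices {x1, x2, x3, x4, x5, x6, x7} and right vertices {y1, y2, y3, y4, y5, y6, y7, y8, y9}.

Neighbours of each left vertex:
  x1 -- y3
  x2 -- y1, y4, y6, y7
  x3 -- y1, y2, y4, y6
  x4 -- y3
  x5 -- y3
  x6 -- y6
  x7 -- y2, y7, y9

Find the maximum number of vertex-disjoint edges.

5

For example, pair x1→y3, x2→y1, x3→y2, x6→y6, x7→y7.
The set {x1, x4, x5} has only 1 neighbour ({y3}), so by Hall's theorem at most 5 of the 7 left vertices can be matched.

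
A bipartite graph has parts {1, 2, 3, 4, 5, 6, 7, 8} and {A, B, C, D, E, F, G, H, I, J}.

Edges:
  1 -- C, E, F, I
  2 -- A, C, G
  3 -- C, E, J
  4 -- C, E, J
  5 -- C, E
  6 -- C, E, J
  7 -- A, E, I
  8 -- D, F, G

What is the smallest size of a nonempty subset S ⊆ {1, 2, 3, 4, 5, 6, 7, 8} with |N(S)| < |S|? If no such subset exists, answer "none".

Take S = {3, 4, 5, 6}. Its neighbourhood is {C, E, J}, so |N(S)| = 3 < |S| = 4.
Every subset of size less than 4 has at least as many neighbours as members, so 4 is the minimum.

4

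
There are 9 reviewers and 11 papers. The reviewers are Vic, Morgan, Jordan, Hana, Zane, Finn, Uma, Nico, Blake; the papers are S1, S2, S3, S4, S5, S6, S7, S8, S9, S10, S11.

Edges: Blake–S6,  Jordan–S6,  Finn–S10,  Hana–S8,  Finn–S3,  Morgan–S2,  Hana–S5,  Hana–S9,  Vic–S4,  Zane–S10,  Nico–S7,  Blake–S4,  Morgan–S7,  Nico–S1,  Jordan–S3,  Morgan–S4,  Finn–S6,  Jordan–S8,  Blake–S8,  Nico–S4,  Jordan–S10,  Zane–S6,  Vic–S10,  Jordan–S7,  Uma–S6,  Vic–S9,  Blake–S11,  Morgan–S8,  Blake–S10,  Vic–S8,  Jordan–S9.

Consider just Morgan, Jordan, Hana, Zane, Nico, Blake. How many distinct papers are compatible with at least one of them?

11

The union of neighbours of {Morgan, Jordan, Hana, Zane, Nico, Blake} is {S1, S2, S3, S4, S5, S6, S7, S8, S9, S10, S11}, which has 11 elements.
Since |N(S)| = 11 ≥ |S| = 6, Hall's condition holds for this subset.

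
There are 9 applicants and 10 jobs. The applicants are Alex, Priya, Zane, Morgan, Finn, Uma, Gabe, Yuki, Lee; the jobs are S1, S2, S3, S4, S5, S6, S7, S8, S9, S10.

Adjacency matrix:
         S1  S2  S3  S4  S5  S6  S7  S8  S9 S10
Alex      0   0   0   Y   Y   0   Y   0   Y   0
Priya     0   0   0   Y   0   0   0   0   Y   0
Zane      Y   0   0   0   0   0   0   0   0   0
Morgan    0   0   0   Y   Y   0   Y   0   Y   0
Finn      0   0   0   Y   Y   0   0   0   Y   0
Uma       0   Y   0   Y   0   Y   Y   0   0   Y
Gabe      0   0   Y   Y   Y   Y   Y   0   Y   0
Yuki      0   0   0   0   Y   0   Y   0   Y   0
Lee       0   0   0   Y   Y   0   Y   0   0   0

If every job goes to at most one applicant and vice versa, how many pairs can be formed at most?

A valid assignment of size 7: Alex→S5, Priya→S9, Zane→S1, Morgan→S7, Finn→S4, Uma→S2, Gabe→S6.
The set {Alex, Priya, Morgan, Finn, Yuki, Lee} has only 4 neighbours ({S4, S5, S7, S9}), so by Hall's theorem at most 7 of the 9 applicants can be matched.

7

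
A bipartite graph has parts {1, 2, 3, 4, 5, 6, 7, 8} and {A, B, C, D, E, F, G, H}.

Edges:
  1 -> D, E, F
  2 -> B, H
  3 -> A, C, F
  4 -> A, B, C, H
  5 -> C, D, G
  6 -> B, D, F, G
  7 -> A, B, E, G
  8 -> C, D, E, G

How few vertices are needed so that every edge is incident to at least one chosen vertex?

8

The 8 edges 1–D, 2–H, 3–C, 4–A, 5–G, 6–F, 7–B, 8–E form a matching, so any vertex cover needs at least 8 vertices (one per matched edge).
Conversely {1, 2, 3, 4, 5, 6, 7, 8} meets every edge and has exactly 8 vertices, so 8 is optimal.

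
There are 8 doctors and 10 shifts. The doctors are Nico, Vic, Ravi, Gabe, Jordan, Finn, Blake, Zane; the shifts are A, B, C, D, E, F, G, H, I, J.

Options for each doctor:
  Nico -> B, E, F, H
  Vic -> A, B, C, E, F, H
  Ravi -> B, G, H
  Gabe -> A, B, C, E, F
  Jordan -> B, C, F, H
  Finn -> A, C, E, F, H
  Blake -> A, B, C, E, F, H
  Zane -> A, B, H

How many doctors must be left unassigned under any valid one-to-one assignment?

1

A valid assignment of size 7: Nico–H, Vic–F, Ravi–G, Gabe–B, Jordan–C, Finn–E, Blake–A.
The set {Nico, Vic, Gabe, Jordan, Finn, Blake, Zane} has only 6 neighbours ({A, B, C, E, F, H}), so by Hall's theorem at most 7 of the 8 doctors can be matched.
That matches 7 of the 8, leaving 1 unmatched; no matching can do better.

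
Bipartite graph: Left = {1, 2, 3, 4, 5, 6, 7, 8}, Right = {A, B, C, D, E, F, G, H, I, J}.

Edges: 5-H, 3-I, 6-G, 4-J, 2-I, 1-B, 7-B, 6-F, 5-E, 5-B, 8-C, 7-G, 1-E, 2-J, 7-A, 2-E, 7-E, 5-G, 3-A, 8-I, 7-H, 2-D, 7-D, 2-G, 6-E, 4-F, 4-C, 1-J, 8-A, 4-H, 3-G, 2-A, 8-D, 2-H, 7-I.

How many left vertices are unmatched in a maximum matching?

A valid assignment of size 8: 1–E, 2–J, 3–A, 4–H, 5–B, 6–F, 7–G, 8–I.
This saturates every left vertex, so 8 is the maximum.
That matches 8 of the 8, leaving 0 unmatched; no matching can do better.

0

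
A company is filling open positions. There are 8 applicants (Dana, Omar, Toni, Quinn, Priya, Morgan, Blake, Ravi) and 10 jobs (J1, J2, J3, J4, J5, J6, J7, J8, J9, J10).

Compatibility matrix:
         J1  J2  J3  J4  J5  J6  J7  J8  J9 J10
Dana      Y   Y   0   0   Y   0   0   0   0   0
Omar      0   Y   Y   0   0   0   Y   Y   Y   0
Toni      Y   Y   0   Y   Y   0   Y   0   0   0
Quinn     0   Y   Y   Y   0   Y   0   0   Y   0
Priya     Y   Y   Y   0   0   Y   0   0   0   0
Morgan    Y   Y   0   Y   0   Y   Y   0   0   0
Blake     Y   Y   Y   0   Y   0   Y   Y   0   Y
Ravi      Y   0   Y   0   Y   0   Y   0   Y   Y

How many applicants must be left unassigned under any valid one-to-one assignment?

One maximum matching: Dana–J5, Omar–J2, Toni–J4, Quinn–J3, Priya–J1, Morgan–J6, Blake–J7, Ravi–J9.
All 8 applicants are matched, so no larger matching exists.
That matches 8 of the 8, leaving 0 unmatched; no matching can do better.

0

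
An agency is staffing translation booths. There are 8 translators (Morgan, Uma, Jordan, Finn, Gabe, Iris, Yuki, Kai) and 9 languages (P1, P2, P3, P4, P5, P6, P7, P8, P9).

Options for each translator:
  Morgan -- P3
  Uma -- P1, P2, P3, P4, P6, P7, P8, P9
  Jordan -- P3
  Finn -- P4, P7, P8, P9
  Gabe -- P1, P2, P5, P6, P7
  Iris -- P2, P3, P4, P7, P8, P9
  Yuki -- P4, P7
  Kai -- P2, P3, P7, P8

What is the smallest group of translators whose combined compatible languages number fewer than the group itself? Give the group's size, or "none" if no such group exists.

Take S = {Morgan, Jordan}. Its neighbourhood is {P3}, so |N(S)| = 1 < |S| = 2.
No single vertex violates Hall's condition since each has at least one neighbour, so 2 is the minimum.

2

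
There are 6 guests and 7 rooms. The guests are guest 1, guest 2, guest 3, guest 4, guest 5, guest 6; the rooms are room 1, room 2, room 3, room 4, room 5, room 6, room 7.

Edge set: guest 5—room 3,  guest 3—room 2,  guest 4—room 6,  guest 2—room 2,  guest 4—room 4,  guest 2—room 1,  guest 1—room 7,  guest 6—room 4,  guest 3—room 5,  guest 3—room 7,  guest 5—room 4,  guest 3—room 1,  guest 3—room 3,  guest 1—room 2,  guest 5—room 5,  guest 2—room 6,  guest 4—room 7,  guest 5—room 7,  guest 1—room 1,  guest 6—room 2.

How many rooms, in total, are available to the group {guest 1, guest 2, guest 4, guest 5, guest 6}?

7

The union of neighbours of {guest 1, guest 2, guest 4, guest 5, guest 6} is {room 1, room 2, room 3, room 4, room 5, room 6, room 7}, which has 7 elements.
Since |N(S)| = 7 ≥ |S| = 5, Hall's condition holds for this subset.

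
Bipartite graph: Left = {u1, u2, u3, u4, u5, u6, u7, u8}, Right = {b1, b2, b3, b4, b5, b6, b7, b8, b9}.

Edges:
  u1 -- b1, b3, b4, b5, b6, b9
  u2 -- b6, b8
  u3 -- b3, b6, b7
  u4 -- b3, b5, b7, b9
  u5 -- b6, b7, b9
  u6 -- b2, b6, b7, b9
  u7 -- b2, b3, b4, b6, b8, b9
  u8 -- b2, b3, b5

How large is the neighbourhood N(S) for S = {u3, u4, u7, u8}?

8

The union of neighbours of {u3, u4, u7, u8} is {b2, b3, b4, b5, b6, b7, b8, b9}, which has 8 elements.
Since |N(S)| = 8 ≥ |S| = 4, Hall's condition holds for this subset.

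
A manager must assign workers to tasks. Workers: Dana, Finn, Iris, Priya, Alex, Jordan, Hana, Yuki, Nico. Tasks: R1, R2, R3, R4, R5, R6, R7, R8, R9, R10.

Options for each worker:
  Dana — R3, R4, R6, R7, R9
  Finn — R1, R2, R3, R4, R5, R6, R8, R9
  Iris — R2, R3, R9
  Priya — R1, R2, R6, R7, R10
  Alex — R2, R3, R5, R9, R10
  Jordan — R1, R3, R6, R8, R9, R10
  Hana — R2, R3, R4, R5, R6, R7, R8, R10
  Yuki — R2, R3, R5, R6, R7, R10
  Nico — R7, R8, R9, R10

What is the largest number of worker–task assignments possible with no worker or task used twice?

9

A valid assignment of size 9: Dana→R9, Finn→R4, Iris→R3, Priya→R1, Alex→R10, Jordan→R8, Hana→R6, Yuki→R2, Nico→R7.
This saturates every worker, so 9 is the maximum.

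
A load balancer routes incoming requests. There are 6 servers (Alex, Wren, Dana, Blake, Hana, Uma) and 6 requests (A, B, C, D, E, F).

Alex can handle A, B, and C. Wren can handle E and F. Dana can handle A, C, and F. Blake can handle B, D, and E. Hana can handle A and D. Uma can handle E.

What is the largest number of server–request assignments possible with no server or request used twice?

6

A valid assignment of size 6: Alex-B, Wren-F, Dana-C, Blake-D, Hana-A, Uma-E.
All 6 servers are matched, so no larger matching exists.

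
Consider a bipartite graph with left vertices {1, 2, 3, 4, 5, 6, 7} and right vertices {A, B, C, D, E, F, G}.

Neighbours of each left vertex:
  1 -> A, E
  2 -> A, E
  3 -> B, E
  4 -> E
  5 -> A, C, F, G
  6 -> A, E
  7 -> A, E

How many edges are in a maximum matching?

For example, pair 1–A, 2–E, 3–B, 5–F.
The set {1, 2, 4, 6, 7} has only 2 neighbours ({A, E}), so by Hall's theorem at most 4 of the 7 left vertices can be matched.

4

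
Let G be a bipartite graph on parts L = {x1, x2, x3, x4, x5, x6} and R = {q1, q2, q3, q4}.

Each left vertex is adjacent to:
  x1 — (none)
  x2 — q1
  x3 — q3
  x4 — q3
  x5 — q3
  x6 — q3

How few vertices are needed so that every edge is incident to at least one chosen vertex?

2

A maximum matching has 2 edges (e.g. x2–q1, x3–q3).
By König's theorem the minimum vertex cover has the same size. One such cover is {x2, q3}.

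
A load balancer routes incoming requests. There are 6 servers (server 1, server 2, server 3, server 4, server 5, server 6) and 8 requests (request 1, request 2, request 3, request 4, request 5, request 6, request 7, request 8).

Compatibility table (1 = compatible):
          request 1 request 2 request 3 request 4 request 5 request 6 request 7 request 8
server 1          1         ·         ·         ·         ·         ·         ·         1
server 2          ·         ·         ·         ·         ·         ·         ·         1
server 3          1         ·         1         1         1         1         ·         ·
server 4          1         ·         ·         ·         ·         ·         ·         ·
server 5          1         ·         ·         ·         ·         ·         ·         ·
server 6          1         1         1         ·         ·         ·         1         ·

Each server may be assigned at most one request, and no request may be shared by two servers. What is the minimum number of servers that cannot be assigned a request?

For example, pair server 1→request 1, server 2→request 8, server 3→request 6, server 6→request 7.
The set {server 1, server 2, server 4, server 5} has only 2 neighbours ({request 1, request 8}), so by Hall's theorem at most 4 of the 6 servers can be matched.
That matches 4 of the 6, leaving 2 unmatched; no matching can do better.

2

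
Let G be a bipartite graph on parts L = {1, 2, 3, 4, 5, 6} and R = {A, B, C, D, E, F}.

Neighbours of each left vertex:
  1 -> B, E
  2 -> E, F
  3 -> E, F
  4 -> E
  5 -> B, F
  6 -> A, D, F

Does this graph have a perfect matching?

No

The set {1, 2, 3, 4, 5} has only 3 neighbours ({B, E, F}), so by Hall's theorem at most 4 of the 6 left vertices can be matched.
Hence no matching covers every left vertex.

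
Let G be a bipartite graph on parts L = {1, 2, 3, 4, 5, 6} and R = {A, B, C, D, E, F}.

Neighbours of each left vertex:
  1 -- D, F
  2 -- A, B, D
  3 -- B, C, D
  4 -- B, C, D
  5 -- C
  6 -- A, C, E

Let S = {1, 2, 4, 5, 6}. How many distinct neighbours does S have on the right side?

6

The union of neighbours of {1, 2, 4, 5, 6} is {A, B, C, D, E, F}, which has 6 elements.
Since |N(S)| = 6 ≥ |S| = 5, Hall's condition holds for this subset.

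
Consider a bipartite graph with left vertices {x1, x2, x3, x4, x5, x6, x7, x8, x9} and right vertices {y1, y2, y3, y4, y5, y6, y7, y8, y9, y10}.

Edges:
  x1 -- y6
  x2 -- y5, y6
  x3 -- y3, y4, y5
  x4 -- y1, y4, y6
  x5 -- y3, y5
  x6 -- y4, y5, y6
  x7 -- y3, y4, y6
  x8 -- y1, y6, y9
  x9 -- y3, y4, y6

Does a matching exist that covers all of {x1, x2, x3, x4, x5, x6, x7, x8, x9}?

No

The set {x1, x2, x3, x5, x6, x7, x9} has only 4 neighbours ({y3, y4, y5, y6}), so by Hall's theorem at most 6 of the 9 left vertices can be matched.
Hence no matching covers every left vertex.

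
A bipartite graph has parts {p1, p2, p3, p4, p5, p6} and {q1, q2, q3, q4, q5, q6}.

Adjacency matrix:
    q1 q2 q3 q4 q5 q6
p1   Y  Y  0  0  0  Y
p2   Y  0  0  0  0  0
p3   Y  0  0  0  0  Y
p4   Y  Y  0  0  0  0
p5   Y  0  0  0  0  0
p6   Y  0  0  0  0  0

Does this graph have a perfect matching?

No

The set {p1, p2, p3, p4, p5, p6} has only 3 neighbours ({q1, q2, q6}), so by Hall's theorem at most 3 of the 6 left vertices can be matched.
Hence no matching covers every left vertex.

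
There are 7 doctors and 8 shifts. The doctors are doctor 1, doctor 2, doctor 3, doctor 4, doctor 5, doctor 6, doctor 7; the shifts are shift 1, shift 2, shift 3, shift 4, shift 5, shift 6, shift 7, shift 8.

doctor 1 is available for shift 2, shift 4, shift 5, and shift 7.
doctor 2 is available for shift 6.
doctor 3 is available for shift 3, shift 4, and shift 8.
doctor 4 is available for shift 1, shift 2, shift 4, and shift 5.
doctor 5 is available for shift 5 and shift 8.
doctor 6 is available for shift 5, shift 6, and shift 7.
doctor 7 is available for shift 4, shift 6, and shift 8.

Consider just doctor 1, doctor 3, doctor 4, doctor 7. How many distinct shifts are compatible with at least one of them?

8

The union of neighbours of {doctor 1, doctor 3, doctor 4, doctor 7} is {shift 1, shift 2, shift 3, shift 4, shift 5, shift 6, shift 7, shift 8}, which has 8 elements.
Since |N(S)| = 8 ≥ |S| = 4, Hall's condition holds for this subset.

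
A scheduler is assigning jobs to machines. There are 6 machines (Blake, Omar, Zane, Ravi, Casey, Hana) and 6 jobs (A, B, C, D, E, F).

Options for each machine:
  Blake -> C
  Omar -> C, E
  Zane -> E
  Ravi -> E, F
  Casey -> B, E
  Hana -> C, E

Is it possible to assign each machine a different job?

No

The set {Blake, Omar, Zane, Hana} has only 2 neighbours ({C, E}), so by Hall's theorem at most 4 of the 6 machines can be matched.
Hence no matching covers every machine.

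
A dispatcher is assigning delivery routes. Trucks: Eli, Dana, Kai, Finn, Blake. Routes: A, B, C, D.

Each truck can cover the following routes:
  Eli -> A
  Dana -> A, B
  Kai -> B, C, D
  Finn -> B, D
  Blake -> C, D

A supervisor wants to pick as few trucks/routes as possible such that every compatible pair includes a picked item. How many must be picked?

4

{A, B, C, D} is a vertex cover of size 4: every edge has an endpoint in this set.
No smaller cover exists because Eli–A, Dana–B, Kai–C, Finn–D is a matching of size 4, and a cover must include an endpoint of each of these disjoint edges (König's theorem).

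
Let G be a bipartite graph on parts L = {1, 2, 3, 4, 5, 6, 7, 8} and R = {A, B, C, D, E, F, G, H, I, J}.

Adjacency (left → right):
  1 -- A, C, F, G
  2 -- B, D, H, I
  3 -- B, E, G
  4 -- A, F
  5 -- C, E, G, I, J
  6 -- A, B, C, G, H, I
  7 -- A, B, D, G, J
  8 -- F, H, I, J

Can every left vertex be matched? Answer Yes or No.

Yes

One maximum matching: 1→C, 2→D, 3→B, 4→F, 5→G, 6→A, 7→J, 8→H.
All 8 left vertices are covered.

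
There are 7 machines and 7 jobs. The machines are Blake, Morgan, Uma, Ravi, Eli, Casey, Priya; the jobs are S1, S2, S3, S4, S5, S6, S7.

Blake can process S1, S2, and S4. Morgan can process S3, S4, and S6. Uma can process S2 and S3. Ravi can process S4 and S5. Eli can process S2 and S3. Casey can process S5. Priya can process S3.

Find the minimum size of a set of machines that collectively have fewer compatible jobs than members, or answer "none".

3

Take S = {Uma, Eli, Priya}. Its neighbourhood is {S2, S3}, so |N(S)| = 2 < |S| = 3.
Every subset of size less than 3 has at least as many neighbours as members, so 3 is the minimum.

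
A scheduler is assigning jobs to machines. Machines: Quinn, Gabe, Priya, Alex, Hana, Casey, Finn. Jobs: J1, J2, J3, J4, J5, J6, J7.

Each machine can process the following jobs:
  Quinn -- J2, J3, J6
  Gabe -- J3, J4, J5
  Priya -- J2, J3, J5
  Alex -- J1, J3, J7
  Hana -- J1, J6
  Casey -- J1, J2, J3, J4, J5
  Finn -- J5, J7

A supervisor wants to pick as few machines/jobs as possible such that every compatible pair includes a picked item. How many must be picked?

7

The 7 edges Quinn–J6, Gabe–J4, Priya–J5, Alex–J3, Hana–J1, Casey–J2, Finn–J7 form a matching, so any vertex cover needs at least 7 vertices (one per matched edge).
Conversely {Quinn, Gabe, Priya, Alex, Hana, Casey, Finn} meets every edge and has exactly 7 vertices, so 7 is optimal.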